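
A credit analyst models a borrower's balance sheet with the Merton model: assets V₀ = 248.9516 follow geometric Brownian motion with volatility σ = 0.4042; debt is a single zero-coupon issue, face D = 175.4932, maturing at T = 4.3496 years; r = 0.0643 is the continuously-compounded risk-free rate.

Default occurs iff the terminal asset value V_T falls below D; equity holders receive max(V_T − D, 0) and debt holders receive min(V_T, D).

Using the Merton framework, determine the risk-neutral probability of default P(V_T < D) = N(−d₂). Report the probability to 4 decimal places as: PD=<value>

Work the structural quantities from V₀ = 248.9516 against face 175.4932:
d₁ = [ln(V₀/D) + (r + σ²/2)T] / (σ√T)
   = [ln(248.9516/175.4932) + (0.0643 + 0.5·0.4042²)·4.3496] / (0.4042·√4.3496)
   = [0.349658 + 0.634993] / 0.842987 = 1.168050
d₂ = d₁ − σ√T = 1.168050 − 0.842987 = 0.325063
risk-neutral PD = N(−d₂) = N(-0.325063) = 0.372567

PD=0.3726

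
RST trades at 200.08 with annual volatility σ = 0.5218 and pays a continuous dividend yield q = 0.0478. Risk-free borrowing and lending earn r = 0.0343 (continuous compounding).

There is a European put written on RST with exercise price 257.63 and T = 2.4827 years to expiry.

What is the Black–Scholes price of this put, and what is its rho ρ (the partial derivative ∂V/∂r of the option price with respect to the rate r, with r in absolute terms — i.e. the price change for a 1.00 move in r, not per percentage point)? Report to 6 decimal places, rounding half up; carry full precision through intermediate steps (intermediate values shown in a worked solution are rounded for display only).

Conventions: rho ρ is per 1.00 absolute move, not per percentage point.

σ√T = 0.5218·√2.4827 = 0.822179
d₁ = (ln(S/K) + (r−q+σ²/2)T) / (σ√T) = (ln(200.08/257.63) + (0.0343−0.0478+0.5218²/2)·2.4827) / 0.822179 = (-0.252807 + 0.304472) / 0.822179 = 0.062839
d₂ = d₁ − σ√T = 0.062839 − 0.822179 = -0.759339
e^{−rT} = 0.918368
e^{−qT} = 0.888098
N(−d₁) = 0.474947,  N(−d₂) = 0.776175
Put price V = K·e^{−rT}·N(−d₂) − S·e^{−qT}·N(−d₁) = 183.642472 − 84.393681 = 99.248790
ρ = −K·T·e^{−rT}·N(−d₂) = -455.929164

price = 99.248790
ρ = -455.929164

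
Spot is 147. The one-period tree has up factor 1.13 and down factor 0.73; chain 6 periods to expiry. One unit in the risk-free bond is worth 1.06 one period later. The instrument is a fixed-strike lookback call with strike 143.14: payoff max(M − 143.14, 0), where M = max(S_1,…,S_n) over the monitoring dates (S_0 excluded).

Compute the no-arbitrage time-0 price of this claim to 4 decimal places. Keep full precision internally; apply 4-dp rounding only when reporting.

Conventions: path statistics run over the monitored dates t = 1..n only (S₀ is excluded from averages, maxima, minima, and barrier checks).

Risk-neutral up-probability p* = (R−d)/(u−d) = (1.06−0.73)/(1.13−0.73) = 0.8250; the claim prices as the p*-weighted sum of path payoffs discounted by R^6.
Enumerate all 2^6 = 64 price paths (U = up ×1.13, D = down ×0.73); each path with k up-moves has probability p*^k·(1−p*)^(6−k).
DDDDDD: M=107.3100, payoff=0.0000, prob=0.000029
UDDDDD: M=166.1100, payoff=22.9700, prob=0.000135
DUDDDD: M=121.2603, payoff=0.0000, prob=0.000135
UUDDDD: M=187.7043, payoff=44.5643, prob=0.000638
DDUDDD: M=107.3100, payoff=0.0000, prob=0.000135
UDUDDD: M=166.1100, payoff=22.9700, prob=0.000638
DUUDDD: M=137.0241, payoff=0.0000, prob=0.000638
UUUDDD: M=212.1059, payoff=68.9659, prob=0.003009
DDDUDD: M=107.3100, payoff=0.0000, prob=0.000135
UDDUDD: M=166.1100, payoff=22.9700, prob=0.000638
DUDUDD: M=121.2603, payoff=0.0000, prob=0.000638
UUDUDD: M=187.7043, payoff=44.5643, prob=0.003009
DDUUDD: M=107.3100, payoff=0.0000, prob=0.000638
UDUUDD: M=166.1100, payoff=22.9700, prob=0.003009
DUUUDD: M=154.8373, payoff=11.6973, prob=0.003009
UUUUDD: M=239.6796, payoff=96.5396, prob=0.014187
DDDDUD: M=107.3100, payoff=0.0000, prob=0.000135
UDDDUD: M=166.1100, payoff=22.9700, prob=0.000638
DUDDUD: M=121.2603, payoff=0.0000, prob=0.000638
UUDDUD: M=187.7043, payoff=44.5643, prob=0.003009
DDUDUD: M=107.3100, payoff=0.0000, prob=0.000638
UDUDUD: M=166.1100, payoff=22.9700, prob=0.003009
DUUDUD: M=137.0241, payoff=0.0000, prob=0.003009
UUUDUD: M=212.1059, payoff=68.9659, prob=0.014187
DDDUUD: M=107.3100, payoff=0.0000, prob=0.000638
UDDUUD: M=166.1100, payoff=22.9700, prob=0.003009
DUDUUD: M=121.2603, payoff=0.0000, prob=0.003009
UUDUUD: M=187.7043, payoff=44.5643, prob=0.014187
DDUUUD: M=113.0312, payoff=0.0000, prob=0.003009
UDUUUD: M=174.9661, payoff=31.8261, prob=0.014187
DUUUUD: M=174.9661, payoff=31.8261, prob=0.014187
UUUUUD: M=270.8380, payoff=127.6980, prob=0.066882
DDDDDU: M=107.3100, payoff=0.0000, prob=0.000135
UDDDDU: M=166.1100, payoff=22.9700, prob=0.000638
DUDDDU: M=121.2603, payoff=0.0000, prob=0.000638
UUDDDU: M=187.7043, payoff=44.5643, prob=0.003009
DDUDDU: M=107.3100, payoff=0.0000, prob=0.000638
UDUDDU: M=166.1100, payoff=22.9700, prob=0.003009
DUUDDU: M=137.0241, payoff=0.0000, prob=0.003009
UUUDDU: M=212.1059, payoff=68.9659, prob=0.014187
DDDUDU: M=107.3100, payoff=0.0000, prob=0.000638
UDDUDU: M=166.1100, payoff=22.9700, prob=0.003009
DUDUDU: M=121.2603, payoff=0.0000, prob=0.003009
UUDUDU: M=187.7043, payoff=44.5643, prob=0.014187
DDUUDU: M=107.3100, payoff=0.0000, prob=0.003009
UDUUDU: M=166.1100, payoff=22.9700, prob=0.014187
DUUUDU: M=154.8373, payoff=11.6973, prob=0.014187
UUUUDU: M=239.6796, payoff=96.5396, prob=0.066882
DDDDUU: M=107.3100, payoff=0.0000, prob=0.000638
UDDDUU: M=166.1100, payoff=22.9700, prob=0.003009
DUDDUU: M=121.2603, payoff=0.0000, prob=0.003009
UUDDUU: M=187.7043, payoff=44.5643, prob=0.014187
DDUDUU: M=107.3100, payoff=0.0000, prob=0.003009
UDUDUU: M=166.1100, payoff=22.9700, prob=0.014187
DUUDUU: M=137.0241, payoff=0.0000, prob=0.014187
UUUDUU: M=212.1059, payoff=68.9659, prob=0.066882
DDDUUU: M=107.3100, payoff=0.0000, prob=0.003009
UDDUUU: M=166.1100, payoff=22.9700, prob=0.014187
DUDUUU: M=127.7253, payoff=0.0000, prob=0.014187
UUDUUU: M=197.7117, payoff=54.5717, prob=0.066882
DDUUUU: M=127.7253, payoff=0.0000, prob=0.014187
UDUUUU: M=197.7117, payoff=54.5717, prob=0.066882
DUUUUU: M=197.7117, payoff=54.5717, prob=0.066882
UUUUUU: M=306.0469, payoff=162.9069, prob=0.315300
Price = Σ prob·payoff / R^6 = 90.343859 / 1.418519 = 63.6889

price = 63.6889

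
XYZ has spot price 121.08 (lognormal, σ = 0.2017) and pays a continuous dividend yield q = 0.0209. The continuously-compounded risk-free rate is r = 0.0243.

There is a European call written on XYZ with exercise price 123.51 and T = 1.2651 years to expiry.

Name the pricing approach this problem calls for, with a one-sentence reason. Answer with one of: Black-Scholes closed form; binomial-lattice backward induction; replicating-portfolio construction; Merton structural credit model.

Key observation: the strike-123.51 call on XYZ is European-exercise on a continuously-modelled lognormal underlying, so its value is a single closed-form evaluation.

framework: Black-Scholes closed form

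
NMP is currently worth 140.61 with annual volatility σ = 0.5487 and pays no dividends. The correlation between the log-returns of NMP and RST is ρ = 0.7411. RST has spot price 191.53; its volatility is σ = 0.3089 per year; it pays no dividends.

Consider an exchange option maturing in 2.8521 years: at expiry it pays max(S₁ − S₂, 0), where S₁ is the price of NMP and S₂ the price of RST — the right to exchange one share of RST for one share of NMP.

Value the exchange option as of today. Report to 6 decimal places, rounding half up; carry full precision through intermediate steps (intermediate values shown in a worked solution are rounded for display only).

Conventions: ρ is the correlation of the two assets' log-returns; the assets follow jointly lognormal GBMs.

σ_eff = √(σ₁² + σ₂² − 2ρσ₁σ₂) = √(0.5487² + 0.3089² − 2·0.7411·0.5487·0.3089) = 0.381140
d₁ = (ln(S₁/S₂) + (q₂ − q₁ + σ_eff²/2)T) / (σ_eff√T) = (ln(140.61/191.53) + (0.0 − 0.0 + 0.072634)·2.8521) / 0.643675 = -0.158302
d₂ = d₁ − σ_eff√T = -0.158302 − 0.643675 = -0.801978
N(d₁) = 0.437109,  N(d₂) = 0.211283
V = S₁·e^{−q₁T}·N(d₁) − S₂·e^{−q₂T}·N(d₂) = 61.461939 − 40.467016 = 20.994923
Key observation: the rate r is irrelevant here: denominating values in RST turns the exchange into a ratio option on S₁/S₂, and discounting at r drops out.

exchange price = 20.994923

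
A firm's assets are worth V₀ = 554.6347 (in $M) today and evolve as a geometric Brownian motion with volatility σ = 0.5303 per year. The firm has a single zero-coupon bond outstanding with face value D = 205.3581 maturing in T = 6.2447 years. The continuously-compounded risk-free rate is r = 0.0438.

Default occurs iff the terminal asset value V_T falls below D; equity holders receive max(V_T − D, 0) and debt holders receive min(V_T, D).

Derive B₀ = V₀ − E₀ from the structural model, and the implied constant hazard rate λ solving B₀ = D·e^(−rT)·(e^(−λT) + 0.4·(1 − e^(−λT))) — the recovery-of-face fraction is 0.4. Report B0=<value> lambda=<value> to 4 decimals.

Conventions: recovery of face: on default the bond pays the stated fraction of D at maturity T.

Apply the equity-as-call identities (strike 205.3581, horizon 6.2447 years):
d₁ = [ln(V₀/D) + (r + σ²/2)T] / (σ√T)
   = [ln(554.6347/205.3581) + (0.0438 + 0.5·0.5303²)·6.2447] / (0.5303·√6.2447)
   = [0.993554 + 1.151579] / 1.325188 = 1.618739
d₂ = d₁ − σ√T = 1.618739 − 1.325188 = 0.293552
N(d₁) = 0.947248,  N(d₂) = 0.615450,  e^(−rT) = 0.760699
E₀ = V₀·N(d₁) − D·e^(−rT)·N(d₂)
   = 554.6347·0.947248 − 205.3581·0.760699·0.615450 = 429.233912
B₀ = V₀ − E₀ = 554.6347 − 429.233912 = 125.400788
e^(−λT) = (B₀·e^(rT)/D − 0.4)/(1 − 0.4) = (125.4008·1.314581/205.3581 − 0.4)/0.6 = 0.67123599
λ = −ln(0.67123599)/6.2447 = 0.063836

B0=125.4008 lambda=0.0638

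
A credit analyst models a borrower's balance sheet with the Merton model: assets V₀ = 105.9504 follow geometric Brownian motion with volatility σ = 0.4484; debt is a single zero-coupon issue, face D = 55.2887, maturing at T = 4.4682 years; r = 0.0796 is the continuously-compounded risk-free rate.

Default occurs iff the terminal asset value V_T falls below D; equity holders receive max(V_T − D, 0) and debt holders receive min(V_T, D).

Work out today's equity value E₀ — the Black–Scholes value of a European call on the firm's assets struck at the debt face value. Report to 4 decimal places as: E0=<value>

E0=71.3901

With assets at 105.9504 and a single debt payment of 55.2887 at 4.4682 years:
d₁ = [ln(V₀/D) + (r + σ²/2)T] / (σ√T)
   = [ln(105.9504/55.2887) + (0.0796 + 0.5·0.4484²)·4.4682] / (0.4484·√4.4682)
   = [0.650403 + 0.804863] / 0.947833 = 1.535360
d₂ = d₁ − σ√T = 1.535360 − 0.947833 = 0.587527
N(d₁) = 0.937652,  N(d₂) = 0.721575,  e^(−rT) = 0.700705
E₀ = V₀·N(d₁) − D·e^(−rT)·N(d₂)
   = 105.9504·0.937652 − 55.2887·0.700705·0.721575 = 71.390059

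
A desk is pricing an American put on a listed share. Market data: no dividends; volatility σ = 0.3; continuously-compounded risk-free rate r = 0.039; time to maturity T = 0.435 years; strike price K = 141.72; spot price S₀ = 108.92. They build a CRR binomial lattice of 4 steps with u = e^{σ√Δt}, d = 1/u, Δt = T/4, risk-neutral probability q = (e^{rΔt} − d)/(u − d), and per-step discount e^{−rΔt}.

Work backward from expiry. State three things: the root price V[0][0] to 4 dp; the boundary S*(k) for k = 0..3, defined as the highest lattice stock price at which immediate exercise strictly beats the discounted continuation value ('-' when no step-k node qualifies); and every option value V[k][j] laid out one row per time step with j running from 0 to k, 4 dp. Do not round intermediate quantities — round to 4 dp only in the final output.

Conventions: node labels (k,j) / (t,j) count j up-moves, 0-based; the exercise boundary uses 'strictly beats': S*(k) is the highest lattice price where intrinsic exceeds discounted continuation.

params: Δt=0.10875 u=1.10399 d=0.90580 q=0.49673 e^(-rΔt)=0.99577
t_4 payoffs: 68.3961 52.3531 32.8000 8.9687 0.0000
t_3: node(3,0) S=80.9489 payoff=60.7711 vs cont=60.1713 → 60.7711 [stop]  node(3,1) S=98.6602 payoff=43.0598 vs cont=42.4600 → 43.0598 [stop]  node(3,2) S=120.2467 payoff=21.4733 vs cont=20.8735 → 21.4733 [stop]  node(3,3) S=146.5562 payoff=0.0000 vs cont=4.4946 → 4.4946 [wait]  ⇒ S*(3)=120.2467
t_2: node(2,0) S=89.3669 payoff=52.3531 vs cont=51.7533 → 52.3531 [stop]  node(2,1) S=108.9200 payoff=32.8000 vs cont=32.2002 → 32.8000 [stop]  node(2,2) S=132.7513 payoff=8.9687 vs cont=12.9842 → 12.9842 [wait]  ⇒ S*(2)=108.9200
t_1: node(1,0) S=98.6602 payoff=43.0598 vs cont=42.4600 → 43.0598 [stop]  node(1,1) S=120.2467 payoff=21.4733 vs cont=22.8597 → 22.8597 [wait]  ⇒ S*(1)=98.6602
t_0: node(0,0) S=108.9200 payoff=32.8000 vs cont=32.8860 → 32.8860 [wait]  ⇒ S*(0)=-

price = 32.8860
boundary = - 98.6602 108.9200 120.2467
tree:
32.8860
43.0598 22.8597
52.3531 32.8000 12.9842
60.7711 43.0598 21.4733 4.4946
68.3961 52.3531 32.8000 8.9687 0.0000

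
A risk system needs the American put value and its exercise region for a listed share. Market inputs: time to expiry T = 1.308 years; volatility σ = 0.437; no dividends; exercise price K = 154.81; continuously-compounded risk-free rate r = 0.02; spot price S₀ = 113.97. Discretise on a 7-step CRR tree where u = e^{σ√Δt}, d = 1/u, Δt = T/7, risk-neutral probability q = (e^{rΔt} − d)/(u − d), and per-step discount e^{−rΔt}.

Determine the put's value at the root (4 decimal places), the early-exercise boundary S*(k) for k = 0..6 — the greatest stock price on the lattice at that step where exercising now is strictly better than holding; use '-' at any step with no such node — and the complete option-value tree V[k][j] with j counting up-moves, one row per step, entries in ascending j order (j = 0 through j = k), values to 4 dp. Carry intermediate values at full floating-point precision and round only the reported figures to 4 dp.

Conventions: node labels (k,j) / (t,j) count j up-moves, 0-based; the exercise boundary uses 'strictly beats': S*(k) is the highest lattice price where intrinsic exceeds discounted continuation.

price = 49.8532
boundary = - - 78.1110 64.6656 78.1110 94.3521 113.9700
tree:
49.8532
62.8714 35.1434
76.6990 47.3275 21.2831
90.1444 61.5157 31.2389 9.8975
101.2754 76.6990 44.3870 16.2278 2.6285
110.4905 90.1444 60.4579 26.0891 4.9110 0.0000
118.1193 101.2754 76.6990 40.8400 9.1755 0.0000 0.0000
124.4349 110.4905 90.1444 60.4579 17.1431 0.0000 0.0000 0.0000

params: Δt=0.18686 u=1.20792 d=0.82787 q=0.46277 e^(-rΔt)=0.99627
t_7 payoffs: 124.4349 110.4905 90.1444 60.4579 17.1431 0.0000 0.0000 0.0000
t_6: node(6,0) S=36.6907 payoff=118.1193 vs cont=117.5418 → 118.1193 [stop]  node(6,1) S=53.5346 payoff=101.2754 vs cont=100.6980 → 101.2754 [stop]  node(6,2) S=78.1110 payoff=76.6990 vs cont=76.1215 → 76.6990 [stop]  node(6,3) S=113.9700 payoff=40.8400 vs cont=40.2625 → 40.8400 [stop]  node(6,4) S=166.2910 payoff=0.0000 vs cont=9.1755 → 9.1755 [wait]  node(6,5) S=242.6312 payoff=0.0000 vs cont=0.0000 → 0.0000 [wait]  node(6,6) S=354.0176 payoff=0.0000 vs cont=0.0000 → 0.0000 [wait]  ⇒ S*(6)=113.9700
t_5: node(5,0) S=44.3195 payoff=110.4905 vs cont=109.9130 → 110.4905 [stop]  node(5,1) S=64.6656 payoff=90.1444 vs cont=89.5669 → 90.1444 [stop]  node(5,2) S=94.3521 payoff=60.4579 vs cont=59.8804 → 60.4579 [stop]  node(5,3) S=137.6669 payoff=17.1431 vs cont=26.0891 → 26.0891 [wait]  node(5,4) S=200.8666 payoff=0.0000 vs cont=4.9110 → 4.9110 [wait]  node(5,5) S=293.0797 payoff=0.0000 vs cont=0.0000 → 0.0000 [wait]  ⇒ S*(5)=94.3521
t_4: node(4,0) S=53.5346 payoff=101.2754 vs cont=100.6980 → 101.2754 [stop]  node(4,1) S=78.1110 payoff=76.6990 vs cont=76.1215 → 76.6990 [stop]  node(4,2) S=113.9700 payoff=40.8400 vs cont=44.3870 → 44.3870 [wait]  node(4,3) S=166.2910 payoff=0.0000 vs cont=16.2278 → 16.2278 [wait]  node(4,4) S=242.6312 payoff=0.0000 vs cont=2.6285 → 2.6285 [wait]  ⇒ S*(4)=78.1110
t_3: node(3,0) S=64.6656 payoff=90.1444 vs cont=89.5669 → 90.1444 [stop]  node(3,1) S=94.3521 payoff=60.4579 vs cont=61.5157 → 61.5157 [wait]  node(3,2) S=137.6669 payoff=17.1431 vs cont=31.2389 → 31.2389 [wait]  node(3,3) S=200.8666 payoff=0.0000 vs cont=9.8975 → 9.8975 [wait]  ⇒ S*(3)=64.6656
t_2: node(2,0) S=78.1110 payoff=76.6990 vs cont=76.6092 → 76.6990 [stop]  node(2,1) S=113.9700 payoff=40.8400 vs cont=47.3275 → 47.3275 [wait]  node(2,2) S=166.2910 payoff=0.0000 vs cont=21.2831 → 21.2831 [wait]  ⇒ S*(2)=78.1110
t_1: node(1,0) S=94.3521 payoff=60.4579 vs cont=62.8714 → 62.8714 [wait]  node(1,1) S=137.6669 payoff=17.1431 vs cont=35.1434 → 35.1434 [wait]  ⇒ S*(1)=-
t_0: node(0,0) S=113.9700 payoff=40.8400 vs cont=49.8532 → 49.8532 [wait]  ⇒ S*(0)=-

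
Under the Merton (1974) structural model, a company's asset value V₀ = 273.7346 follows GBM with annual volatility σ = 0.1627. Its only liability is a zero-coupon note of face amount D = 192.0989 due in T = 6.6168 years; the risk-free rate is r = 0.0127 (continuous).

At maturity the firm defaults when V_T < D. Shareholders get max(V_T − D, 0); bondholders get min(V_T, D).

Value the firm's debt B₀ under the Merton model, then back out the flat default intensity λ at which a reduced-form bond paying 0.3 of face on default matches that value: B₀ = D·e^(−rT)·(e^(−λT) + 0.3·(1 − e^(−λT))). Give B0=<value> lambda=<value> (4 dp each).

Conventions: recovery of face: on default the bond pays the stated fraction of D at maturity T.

With assets at 273.7346 and a single debt payment of 192.0989 at 6.6168 years:
d₁ = [ln(V₀/D) + (r + σ²/2)T] / (σ√T)
   = [ln(273.7346/192.0989) + (0.0127 + 0.5·0.1627²)·6.6168] / (0.1627·√6.6168)
   = [0.354149 + 0.171611] / 0.418516 = 1.256249
d₂ = d₁ − σ√T = 1.256249 − 0.418516 = 0.837733
N(d₁) = 0.895487,  N(d₂) = 0.798910,  e^(−rT) = 0.919401
E₀ = V₀·N(d₁) − D·e^(−rT)·N(d₂)
   = 273.7346·0.895487 − 192.0989·0.919401·0.798910 = 104.025690
B₀ = V₀ − E₀ = 273.7346 − 104.025690 = 169.708910
e^(−λT) = (B₀·e^(rT)/D − 0.3)/(1 − 0.3) = (169.7089·1.087665/192.0989 − 0.3)/0.7 = 0.94413265
λ = −ln(0.94413265)/6.6168 = 0.008688

B0=169.7089 lambda=0.0087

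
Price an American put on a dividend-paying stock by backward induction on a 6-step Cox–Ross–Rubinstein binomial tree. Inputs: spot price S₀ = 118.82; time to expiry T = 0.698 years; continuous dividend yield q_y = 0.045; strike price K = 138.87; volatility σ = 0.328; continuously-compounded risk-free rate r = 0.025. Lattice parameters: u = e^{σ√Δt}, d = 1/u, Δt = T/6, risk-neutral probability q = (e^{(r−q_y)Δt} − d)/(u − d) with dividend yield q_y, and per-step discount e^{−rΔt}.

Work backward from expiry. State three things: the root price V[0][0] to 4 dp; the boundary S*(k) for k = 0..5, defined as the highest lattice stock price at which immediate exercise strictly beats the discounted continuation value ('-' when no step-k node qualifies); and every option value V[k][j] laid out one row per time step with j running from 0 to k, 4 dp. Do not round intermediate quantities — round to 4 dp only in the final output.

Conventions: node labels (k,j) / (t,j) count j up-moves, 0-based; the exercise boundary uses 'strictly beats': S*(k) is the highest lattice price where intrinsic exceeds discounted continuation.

Δt=0.11633, u=1.11837, d=0.89416, q=0.46170, disc=e^(-rΔt)=0.99710
k=6 terminal: V=max(K-S,0) → 78.1441 62.9168 43.8713 20.0500 0.0000 0.0000 0.0000
k=5: j=0 S=67.9141 intr=70.9559 cont=70.9072 V=70.9559[EX]; j=1 S=84.9438 intr=53.9262 cont=53.9664 V=53.9664[hold]; j=2 S=106.2438 intr=32.6262 cont=32.7776 V=32.7776[hold]; j=3 S=132.8848 intr=5.9852 cont=10.7617 V=10.7617[hold]; j=4 S=166.2062 intr=0.0000 cont=0.0000 V=0.0000[hold]; j=5 S=207.8830 intr=0.0000 cont=0.0000 V=0.0000[hold]  S*(5)=67.9141
k=4: j=0 S=75.9532 intr=62.9168 cont=62.9286 V=62.9286[hold]; j=1 S=94.9987 intr=43.8713 cont=44.0553 V=44.0553[hold]; j=2 S=118.8200 intr=20.0500 cont=22.5473 V=22.5473[hold]; j=3 S=148.6146 intr=0.0000 cont=5.7762 V=5.7762[hold]; j=4 S=185.8802 intr=0.0000 cont=0.0000 V=0.0000[hold]  S*(4)=-
k=3: j=0 S=84.9438 intr=53.9262 cont=54.0574 V=54.0574[hold]; j=1 S=106.2438 intr=32.6262 cont=34.0260 V=34.0260[hold]; j=2 S=132.8848 intr=5.9852 cont=14.7612 V=14.7612[hold]; j=3 S=166.2062 intr=0.0000 cont=3.1003 V=3.1003[hold]  S*(3)=-
k=2: j=0 S=94.9987 intr=43.8713 cont=44.6789 V=44.6789[hold]; j=1 S=118.8200 intr=20.0500 cont=25.0585 V=25.0585[hold]; j=2 S=148.6146 intr=0.0000 cont=9.3502 V=9.3502[hold]  S*(2)=-
k=1: j=0 S=106.2438 intr=32.6262 cont=35.5168 V=35.5168[hold]; j=1 S=132.8848 intr=5.9852 cont=17.7543 V=17.7543[hold]  S*(1)=-
k=0: j=0 S=118.8200 intr=20.0500 cont=27.2366 V=27.2366[hold]  S*(0)=-

price = 27.2366
boundary = - - - - - 67.9141
tree:
27.2366
35.5168 17.7543
44.6789 25.0585 9.3502
54.0574 34.0260 14.7612 3.1003
62.9286 44.0553 22.5473 5.7762 0.0000
70.9559 53.9664 32.7776 10.7617 0.0000 0.0000
78.1441 62.9168 43.8713 20.0500 0.0000 0.0000 0.0000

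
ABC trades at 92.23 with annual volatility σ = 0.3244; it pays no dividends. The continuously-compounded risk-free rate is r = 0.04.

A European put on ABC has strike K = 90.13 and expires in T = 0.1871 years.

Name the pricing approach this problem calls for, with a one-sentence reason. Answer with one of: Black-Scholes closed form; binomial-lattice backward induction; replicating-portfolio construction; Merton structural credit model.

framework: Black-Scholes closed form

Key observation: everything needed for the exact continuous-time valuation of the European put on ABC (strike 90.13) is given, and no feature rules the closed form out.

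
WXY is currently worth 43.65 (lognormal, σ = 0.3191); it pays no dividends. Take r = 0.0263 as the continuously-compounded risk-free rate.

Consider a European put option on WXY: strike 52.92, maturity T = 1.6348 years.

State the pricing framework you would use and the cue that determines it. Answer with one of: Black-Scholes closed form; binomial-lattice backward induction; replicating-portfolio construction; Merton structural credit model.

framework: Black-Scholes closed form

Key observation: a European-exercise option on WXY struck at 52.92 — a GBM underlying with constant parameters — admits an analytic price: the data contain no early exercise, no discrete tree, no debt structure.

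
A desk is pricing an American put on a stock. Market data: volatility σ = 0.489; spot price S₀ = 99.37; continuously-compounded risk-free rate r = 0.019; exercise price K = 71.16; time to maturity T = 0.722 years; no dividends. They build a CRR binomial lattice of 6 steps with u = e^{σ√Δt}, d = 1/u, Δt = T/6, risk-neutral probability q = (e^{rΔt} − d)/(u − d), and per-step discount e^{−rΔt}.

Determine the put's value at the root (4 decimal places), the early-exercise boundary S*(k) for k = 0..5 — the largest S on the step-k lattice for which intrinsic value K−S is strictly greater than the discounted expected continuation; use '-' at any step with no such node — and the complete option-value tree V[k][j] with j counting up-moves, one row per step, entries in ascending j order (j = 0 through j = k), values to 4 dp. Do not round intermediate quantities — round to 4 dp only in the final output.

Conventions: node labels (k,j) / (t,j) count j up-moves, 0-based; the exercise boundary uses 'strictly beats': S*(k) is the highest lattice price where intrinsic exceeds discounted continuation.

price = 3.4839
boundary = - - - - 50.4172 59.7376
tree:
3.4839
5.6624 0.9886
9.0154 1.8233 0.0309
13.9560 3.3620 0.0578 0.0000
20.7428 6.1976 0.1082 0.0000 0.0000
28.6091 11.4224 0.2025 0.0000 0.0000 0.0000
35.2480 20.7428 0.3790 0.0000 0.0000 0.0000 0.0000

Δt=0.12033, u=1.18487, d=0.84398, q=0.46441, disc=e^(-rΔt)=0.99772
k=6 terminal: V=max(K-S,0) → 35.2480 20.7428 0.3790 0.0000 0.0000 0.0000 0.0000
k=5: j=0 S=42.5509 intr=28.6091 cont=28.4466 V=28.6091[EX]; j=1 S=59.7376 intr=11.4224 cont=11.2599 V=11.4224[EX]; j=2 S=83.8660 intr=0.0000 cont=0.2025 V=0.2025[hold]; j=3 S=117.7401 intr=0.0000 cont=0.0000 V=0.0000[hold]; j=4 S=165.2962 intr=0.0000 cont=0.0000 V=0.0000[hold]; j=5 S=232.0606 intr=0.0000 cont=0.0000 V=0.0000[hold]  S*(5)=59.7376
k=4: j=0 S=50.4172 intr=20.7428 cont=20.5803 V=20.7428[EX]; j=1 S=70.7810 intr=0.3790 cont=6.1976 V=6.1976[hold]; j=2 S=99.3700 intr=0.0000 cont=0.1082 V=0.1082[hold]; j=3 S=139.5063 intr=0.0000 cont=0.0000 V=0.0000[hold]; j=4 S=195.8539 intr=0.0000 cont=0.0000 V=0.0000[hold]  S*(4)=50.4172
k=3: j=0 S=59.7376 intr=11.4224 cont=13.9560 V=13.9560[hold]; j=1 S=83.8660 intr=0.0000 cont=3.3620 V=3.3620[hold]; j=2 S=117.7401 intr=0.0000 cont=0.0578 V=0.0578[hold]; j=3 S=165.2962 intr=0.0000 cont=0.0000 V=0.0000[hold]  S*(3)=-
k=2: j=0 S=70.7810 intr=0.3790 cont=9.0154 V=9.0154[hold]; j=1 S=99.3700 intr=0.0000 cont=1.8233 V=1.8233[hold]; j=2 S=139.5063 intr=0.0000 cont=0.0309 V=0.0309[hold]  S*(2)=-
k=1: j=0 S=83.8660 intr=0.0000 cont=5.6624 V=5.6624[hold]; j=1 S=117.7401 intr=0.0000 cont=0.9886 V=0.9886[hold]  S*(1)=-
k=0: j=0 S=99.3700 intr=0.0000 cont=3.4839 V=3.4839[hold]  S*(0)=-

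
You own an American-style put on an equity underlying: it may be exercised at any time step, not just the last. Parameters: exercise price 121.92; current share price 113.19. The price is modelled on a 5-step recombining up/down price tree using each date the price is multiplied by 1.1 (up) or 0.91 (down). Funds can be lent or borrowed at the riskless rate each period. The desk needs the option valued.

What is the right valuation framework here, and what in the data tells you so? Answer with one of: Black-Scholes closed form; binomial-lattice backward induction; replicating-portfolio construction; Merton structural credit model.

Key observation: the defining feature is the embedded early-exercise option across 5 discrete dates on the spot-113.19 tree; pricing the strike-121.92 put means working backward with an exercise test at every node.

framework: binomial-lattice backward induction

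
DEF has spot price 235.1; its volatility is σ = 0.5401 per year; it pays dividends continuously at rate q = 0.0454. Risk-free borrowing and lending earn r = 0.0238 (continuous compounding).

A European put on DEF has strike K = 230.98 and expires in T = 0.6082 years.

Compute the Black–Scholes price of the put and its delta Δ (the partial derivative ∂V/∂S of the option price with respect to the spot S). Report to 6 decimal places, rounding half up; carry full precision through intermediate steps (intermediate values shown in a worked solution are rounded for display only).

price = 37.545058
Δ = -0.401163

σ√T = 0.5401·√0.6082 = 0.421209
d₁ = (ln(S/K) + (r−q+σ²/2)T) / (σ√T) = (ln(235.1/230.98) + (0.0238−0.0454+0.5401²/2)·0.6082) / 0.421209 = (0.017680 + 0.075571) / 0.421209 = 0.221389
d₂ = d₁ − σ√T = 0.221389 − 0.421209 = -0.199819
e^{−rT} = 0.985629
e^{−qT} = 0.972765
N(−d₁) = 0.412395,  N(−d₂) = 0.579189
Put price V = K·e^{−rT}·N(−d₂) − S·e^{−qT}·N(−d₁) = 131.858544 − 94.313486 = 37.545058
Δ = −e^{−qT}·N(−d₁) = -0.401163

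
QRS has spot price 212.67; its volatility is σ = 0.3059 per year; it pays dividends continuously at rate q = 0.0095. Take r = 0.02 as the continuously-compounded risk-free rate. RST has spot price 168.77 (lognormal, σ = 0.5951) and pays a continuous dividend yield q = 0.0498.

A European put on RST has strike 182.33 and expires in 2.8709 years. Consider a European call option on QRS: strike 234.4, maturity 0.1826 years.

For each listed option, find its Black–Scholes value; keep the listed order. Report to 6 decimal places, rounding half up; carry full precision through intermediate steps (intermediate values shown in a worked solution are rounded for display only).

price(RST put K=182.33) = 75.102342
price(QRS call K=234.4) = 3.949422

[RST put K=182.33]
σ√T = 0.5951·√2.8709 = 1.008321
d₁ = (ln(S/K) + (r−q+σ²/2)T) / (σ√T) = (ln(168.77/182.33) + (0.02−0.0498+0.5951²/2)·2.8709) / 1.008321 = (-0.077281 + 0.422803) / 1.008321 = 0.342670
d₂ = d₁ − σ√T = 0.342670 − 1.008321 = -0.665651
e^{−rT} = 0.944199
e^{−qT} = 0.866779
N(−d₁) = 0.365923,  N(−d₂) = 0.747183
price = K·e^{−rT}·N(−d₂) − S·e^{−qT}·N(−d₁) = 128.631920 − 53.529578 = 75.102342
[QRS call K=234.4]
σ√T = 0.3059·√0.1826 = 0.130716
d₁ = (ln(S/K) + (r−q+σ²/2)T) / (σ√T) = (ln(212.67/234.4) + (0.02−0.0095+0.3059²/2)·0.1826) / 0.130716 = (-0.097287 + 0.010461) / 0.130716 = -0.664238
d₂ = d₁ − σ√T = -0.664238 − 0.130716 = -0.794954
e^{−rT} = 0.996355
e^{−qT} = 0.998267
N(d₁) = 0.253269,  N(d₂) = 0.213320
price = S·e^{−qT}·N(d₁) − K·e^{−rT}·N(d₂) = 53.769388 − 49.819966 = 3.949422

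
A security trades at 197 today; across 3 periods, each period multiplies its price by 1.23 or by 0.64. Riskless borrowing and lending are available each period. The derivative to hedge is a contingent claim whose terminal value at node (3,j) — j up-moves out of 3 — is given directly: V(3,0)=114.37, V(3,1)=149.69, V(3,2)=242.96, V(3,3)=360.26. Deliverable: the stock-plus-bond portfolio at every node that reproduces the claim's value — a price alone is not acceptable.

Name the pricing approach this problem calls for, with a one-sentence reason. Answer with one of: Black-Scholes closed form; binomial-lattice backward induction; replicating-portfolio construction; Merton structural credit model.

Key observation: the deliverable is the dynamic trading strategy on the 3-step tree (spot 197, moves 1.23 and 0.64), so the valuation must go through the node-by-node replicating-portfolio solve.

framework: replicating-portfolio construction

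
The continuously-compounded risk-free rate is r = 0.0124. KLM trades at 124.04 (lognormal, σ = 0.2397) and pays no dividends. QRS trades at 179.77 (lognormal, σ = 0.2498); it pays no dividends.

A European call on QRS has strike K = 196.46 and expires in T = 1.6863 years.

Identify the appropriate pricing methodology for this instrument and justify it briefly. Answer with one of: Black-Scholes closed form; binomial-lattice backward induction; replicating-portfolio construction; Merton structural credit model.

Key observation: the instrument is a plain European call (strike 196.46) on a lognormal asset; the exact continuous-time formula applies directly.

framework: Black-Scholes closed form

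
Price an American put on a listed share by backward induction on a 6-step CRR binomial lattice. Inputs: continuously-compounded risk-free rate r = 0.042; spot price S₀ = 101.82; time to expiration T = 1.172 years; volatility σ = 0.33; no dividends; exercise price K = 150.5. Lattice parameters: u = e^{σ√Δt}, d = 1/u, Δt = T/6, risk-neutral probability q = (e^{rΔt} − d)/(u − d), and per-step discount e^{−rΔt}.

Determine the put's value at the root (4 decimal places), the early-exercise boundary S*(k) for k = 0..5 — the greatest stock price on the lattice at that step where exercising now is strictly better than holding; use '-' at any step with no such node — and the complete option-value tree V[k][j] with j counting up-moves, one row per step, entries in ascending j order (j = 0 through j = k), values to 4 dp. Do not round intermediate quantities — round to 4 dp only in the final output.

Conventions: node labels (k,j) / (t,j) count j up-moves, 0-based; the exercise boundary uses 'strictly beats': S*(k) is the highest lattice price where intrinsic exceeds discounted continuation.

Δt=0.19533  u=1.15702  d=0.86429  q=0.49174  discount=0.99183
step 6 (expiry): payoffs max(K−S,0) = 108.0590 93.6843 74.4410 48.6800 14.1938 0.0000 0.0000
step 5: (k=5,j=0): S=49.1051, K−S=101.3949, hold=100.1652 ⇒ V=101.3949 exercise | (k=5,j=1): S=65.7369, K−S=84.7631, hold=83.5334 ⇒ V=84.7631 exercise | (k=5,j=2): S=88.0019, K−S=62.4981, hold=61.2685 ⇒ V=62.4981 exercise | (k=5,j=3): S=117.8079, K−S=32.6921, hold=31.4625 ⇒ V=32.6921 exercise | (k=5,j=4): S=157.7091, K−S=0.0000, hold=7.1552 ⇒ V=7.1552 continue | (k=5,j=5): S=211.1248, K−S=0.0000, hold=0.0000 ⇒ V=0.0000 continue  boundary S*=117.8079
step 4: (k=4,j=0): S=56.8157, K−S=93.6843, hold=92.4547 ⇒ V=93.6843 exercise | (k=4,j=1): S=76.0590, K−S=74.4410, hold=73.2113 ⇒ V=74.4410 exercise | (k=4,j=2): S=101.8200, K−S=48.6800, hold=47.4503 ⇒ V=48.6800 exercise | (k=4,j=3): S=136.3062, K−S=14.1938, hold=19.9700 ⇒ V=19.9700 continue | (k=4,j=4): S=182.4727, K−S=0.0000, hold=3.6069 ⇒ V=3.6069 continue  boundary S*=101.8200
step 3: (k=3,j=0): S=65.7369, K−S=84.7631, hold=83.5334 ⇒ V=84.7631 exercise | (k=3,j=1): S=88.0019, K−S=62.4981, hold=61.2685 ⇒ V=62.4981 exercise | (k=3,j=2): S=117.8079, K−S=32.6921, hold=34.2797 ⇒ V=34.2797 continue | (k=3,j=3): S=157.7091, K−S=0.0000, hold=11.8262 ⇒ V=11.8262 continue  boundary S*=88.0019
step 2: (k=2,j=0): S=76.0590, K−S=74.4410, hold=73.2113 ⇒ V=74.4410 exercise | (k=2,j=1): S=101.8200, K−S=48.6800, hold=48.2246 ⇒ V=48.6800 exercise | (k=2,j=2): S=136.3062, K−S=14.1938, hold=23.0484 ⇒ V=23.0484 continue  boundary S*=101.8200
step 1: (k=1,j=0): S=88.0019, K−S=62.4981, hold=61.2685 ⇒ V=62.4981 exercise | (k=1,j=1): S=117.8079, K−S=32.6921, hold=35.7811 ⇒ V=35.7811 continue  boundary S*=88.0019
step 0: (k=0,j=0): S=101.8200, K−S=48.6800, hold=48.9569 ⇒ V=48.9569 continue  boundary S*=-

price = 48.9569
boundary = - 88.0019 101.8200 88.0019 101.8200 117.8079
tree:
48.9569
62.4981 35.7811
74.4410 48.6800 23.0484
84.7631 62.4981 34.2797 11.8262
93.6843 74.4410 48.6800 19.9700 3.6069
101.3949 84.7631 62.4981 32.6921 7.1552 0.0000
108.0590 93.6843 74.4410 48.6800 14.1938 0.0000 0.0000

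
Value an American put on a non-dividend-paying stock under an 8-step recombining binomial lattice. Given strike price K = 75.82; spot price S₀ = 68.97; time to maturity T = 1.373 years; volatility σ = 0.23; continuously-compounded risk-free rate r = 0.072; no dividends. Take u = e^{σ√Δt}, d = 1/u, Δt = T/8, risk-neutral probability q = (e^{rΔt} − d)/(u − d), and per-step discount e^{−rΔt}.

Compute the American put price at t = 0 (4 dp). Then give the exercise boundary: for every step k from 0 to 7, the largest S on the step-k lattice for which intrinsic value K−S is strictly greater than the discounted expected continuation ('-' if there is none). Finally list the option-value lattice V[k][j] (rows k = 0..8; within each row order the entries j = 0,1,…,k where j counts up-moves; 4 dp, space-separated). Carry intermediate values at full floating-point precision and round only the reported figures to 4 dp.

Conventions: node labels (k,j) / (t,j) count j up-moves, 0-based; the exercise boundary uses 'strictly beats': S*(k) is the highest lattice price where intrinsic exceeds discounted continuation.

price = 8.8324
boundary = - 62.7017 57.0030 62.7017 57.0030 62.7017 57.0030 62.7017
tree:
8.8324
13.1183 5.4039
18.8170 8.5667 2.8484
23.9977 13.1183 4.9070 1.1696
28.7076 18.8170 8.1863 2.2413 0.2885
32.9894 23.9977 13.1183 4.1957 0.6369 0.0000
36.8820 28.7076 18.8170 7.6022 1.4058 0.0000 0.0000
40.4209 32.9894 23.9977 13.1183 3.1032 0.0000 0.0000 0.0000
43.6381 36.8820 28.7076 18.8170 6.8500 0.0000 0.0000 0.0000 0.0000

Δt=0.17162, u=1.09997, d=0.90912, q=0.54134, disc=e^(-rΔt)=0.98772
k=8 terminal: V=max(K-S,0) → 43.6381 36.8820 28.7076 18.8170 6.8500 0.0000 0.0000 0.0000 0.0000
k=7: j=0 S=35.3991 intr=40.4209 cont=39.4898 V=40.4209[EX]; j=1 S=42.8306 intr=32.9894 cont=32.0582 V=32.9894[EX]; j=2 S=51.8223 intr=23.9977 cont=23.0665 V=23.9977[EX]; j=3 S=62.7017 intr=13.1183 cont=12.1872 V=13.1183[EX]; j=4 S=75.8650 intr=0.0000 cont=3.1032 V=3.1032[hold]; j=5 S=91.7917 intr=0.0000 cont=0.0000 V=0.0000[hold]; j=6 S=111.0621 intr=0.0000 cont=0.0000 V=0.0000[hold]; j=7 S=134.3780 intr=0.0000 cont=0.0000 V=0.0000[hold]  S*(7)=62.7017
k=6: j=0 S=38.9380 intr=36.8820 cont=35.9509 V=36.8820[EX]; j=1 S=47.1124 intr=28.7076 cont=27.7764 V=28.7076[EX]; j=2 S=57.0030 intr=18.8170 cont=17.8858 V=18.8170[EX]; j=3 S=68.9700 intr=6.8500 cont=7.6022 V=7.6022[hold]; j=4 S=83.4493 intr=0.0000 cont=1.4058 V=1.4058[hold]; j=5 S=100.9682 intr=0.0000 cont=0.0000 V=0.0000[hold]; j=6 S=122.1651 intr=0.0000 cont=0.0000 V=0.0000[hold]  S*(6)=57.0030
k=5: j=0 S=42.8306 intr=32.9894 cont=32.0582 V=32.9894[EX]; j=1 S=51.8223 intr=23.9977 cont=23.0665 V=23.9977[EX]; j=2 S=62.7017 intr=13.1183 cont=12.5894 V=13.1183[EX]; j=3 S=75.8650 intr=0.0000 cont=4.1957 V=4.1957[hold]; j=4 S=91.7917 intr=0.0000 cont=0.6369 V=0.6369[hold]; j=5 S=111.0621 intr=0.0000 cont=0.0000 V=0.0000[hold]  S*(5)=62.7017
k=4: j=0 S=47.1124 intr=28.7076 cont=27.7764 V=28.7076[EX]; j=1 S=57.0030 intr=18.8170 cont=17.8858 V=18.8170[EX]; j=2 S=68.9700 intr=6.8500 cont=8.1863 V=8.1863[hold]; j=3 S=83.4493 intr=0.0000 cont=2.2413 V=2.2413[hold]; j=4 S=100.9682 intr=0.0000 cont=0.2885 V=0.2885[hold]  S*(4)=57.0030
k=3: j=0 S=51.8223 intr=23.9977 cont=23.0665 V=23.9977[EX]; j=1 S=62.7017 intr=13.1183 cont=12.9017 V=13.1183[EX]; j=2 S=75.8650 intr=0.0000 cont=4.9070 V=4.9070[hold]; j=3 S=91.7917 intr=0.0000 cont=1.1696 V=1.1696[hold]  S*(3)=62.7017
k=2: j=0 S=57.0030 intr=18.8170 cont=17.8858 V=18.8170[EX]; j=1 S=68.9700 intr=6.8500 cont=8.5667 V=8.5667[hold]; j=2 S=83.4493 intr=0.0000 cont=2.8484 V=2.8484[hold]  S*(2)=57.0030
k=1: j=0 S=62.7017 intr=13.1183 cont=13.1051 V=13.1183[EX]; j=1 S=75.8650 intr=0.0000 cont=5.4039 V=5.4039[hold]  S*(1)=62.7017
k=0: j=0 S=68.9700 intr=6.8500 cont=8.8324 V=8.8324[hold]  S*(0)=-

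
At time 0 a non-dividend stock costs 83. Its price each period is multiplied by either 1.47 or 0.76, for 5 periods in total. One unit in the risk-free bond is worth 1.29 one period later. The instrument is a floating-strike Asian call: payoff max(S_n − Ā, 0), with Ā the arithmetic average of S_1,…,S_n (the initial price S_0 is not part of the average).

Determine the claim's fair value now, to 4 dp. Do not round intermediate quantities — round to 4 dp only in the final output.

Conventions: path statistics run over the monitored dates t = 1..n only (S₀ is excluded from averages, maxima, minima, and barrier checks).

Under the martingale measure an up-move has probability p* = 0.7465; value the claim as the probability-weighted average of per-path payoffs, discounted 5 periods at R = 1.29.
Enumerate all 2^5 = 32 price paths (U = up ×1.47, D = down ×0.76); each path with k up-moves has probability p*^k·(1−p*)^(5−k).
DDDDD: Ā=39.2383, payoff=0.0000, prob=0.001047
UDDDD: Ā=75.8950, payoff=0.0000, prob=0.003084
DUDDD: Ā=64.1090, payoff=0.0000, prob=0.003084
UUDDD: Ā=124.0004, payoff=0.0000, prob=0.009080
DDUDD: Ā=55.1517, payoff=0.0000, prob=0.003084
UDUDD: Ā=106.6750, payoff=0.0000, prob=0.009080
DUUDD: Ā=94.8890, payoff=0.0000, prob=0.009080
UUUDD: Ā=183.5352, payoff=0.0000, prob=0.026735
DDDUD: Ā=48.3441, payoff=0.0000, prob=0.003084
UDDUD: Ā=93.5077, payoff=0.0000, prob=0.009080
DUDUD: Ā=81.7217, payoff=0.0000, prob=0.009080
UUDUD: Ā=158.0669, payoff=0.0000, prob=0.026735
DDUUD: Ā=72.7643, payoff=5.9681, prob=0.009080
UDUUD: Ā=140.7415, payoff=11.5436, prob=0.026735
DUUUD: Ā=128.9555, payoff=23.3296, prob=0.026735
UUUUD: Ā=249.4270, payoff=45.1243, prob=0.078720
DDDDU: Ā=43.1703, payoff=0.0000, prob=0.003084
UDDDU: Ā=83.5005, payoff=0.0000, prob=0.009080
DUDDU: Ā=71.7145, payoff=7.0179, prob=0.009080
UUDDU: Ā=138.7109, payoff=13.5741, prob=0.026735
DDUDU: Ā=62.7571, payoff=15.9753, prob=0.009080
UDUDU: Ā=121.3855, payoff=30.8996, prob=0.026735
DUUDU: Ā=109.5995, payoff=42.6856, prob=0.026735
UUUDU: Ā=211.9885, payoff=82.5628, prob=0.078720
DDDUU: Ā=55.9495, payoff=22.7829, prob=0.009080
UDDUU: Ā=108.2182, payoff=44.0669, prob=0.026735
DUDUU: Ā=96.4322, payoff=55.8529, prob=0.026735
UUDUU: Ā=186.5201, payoff=108.0312, prob=0.078720
DDUUU: Ā=87.4748, payoff=64.8102, prob=0.026735
UDUUU: Ā=169.1947, payoff=125.3566, prob=0.078720
DUUUU: Ā=157.4087, payoff=137.1426, prob=0.078720
UUUUU: Ā=304.4616, payoff=265.2627, prob=0.231786
Price = Σ prob·payoff / R^5 = 108.840296 / 3.572305 = 30.4678

price = 30.4678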